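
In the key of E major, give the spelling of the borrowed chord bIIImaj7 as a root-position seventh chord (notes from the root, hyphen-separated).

G-B-D-F#

Scale degree 3 in E major is G#. bIIImaj7 uses the lowered form, G, taken from E minor. In E minor the chord on G is G–B–D–F#.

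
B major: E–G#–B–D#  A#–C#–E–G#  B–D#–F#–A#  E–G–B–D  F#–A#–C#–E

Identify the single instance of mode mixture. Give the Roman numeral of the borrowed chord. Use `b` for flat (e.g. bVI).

The diatonic triads in B major are B, C#m, D#m, E, F#, G#m, A#dim. Of the given chords, E–G#–B–D# = Emaj7, A#–C#–E–G# = A#m7b5, B–D#–F#–A# = Bmaj7 and F#–A#–C#–E = F#7 are diatonic. E–G–B–D is not: scale degree 4 in B major carries E (IV). In B minor the chord on that degree is Em7, so here it functions as iv7, borrowed from the parallel minor.

iv7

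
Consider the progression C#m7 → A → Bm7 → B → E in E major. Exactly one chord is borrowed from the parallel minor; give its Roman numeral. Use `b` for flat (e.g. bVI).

v7

In E major the diatonic chords are E, F#m, G#m, A, B, C#m, D#dim. C#m7, A, B and E are all diatonic. But Bm7 (B–D–F#–A) is foreign: the diatonic V on degree 5 is B, whereas Bm7 comes from E minor. It is labeled v7.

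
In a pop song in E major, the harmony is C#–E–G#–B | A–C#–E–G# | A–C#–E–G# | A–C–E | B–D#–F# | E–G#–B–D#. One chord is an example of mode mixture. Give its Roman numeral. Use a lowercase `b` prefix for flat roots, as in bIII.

iv

The diatonic triads in E major are E, F#m, G#m, A, B, C#m, D#dim. C#–E–G#–B = C#m7, A–C#–E–G# = Amaj7, B–D#–F# = B and E–G#–B–D# = Emaj7 are all diatonic. A–C–E doesn't fit — on degree 4 E major would have A (IV). Am is the degree-4 chord of E minor, so it is the borrowed iv.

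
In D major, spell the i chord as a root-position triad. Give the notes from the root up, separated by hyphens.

The root, D, is scale degree 1 — the same note in D major and D minor; only the chord quality changes. Stacking thirds in D minor on D gives D–F–A.

D-F-A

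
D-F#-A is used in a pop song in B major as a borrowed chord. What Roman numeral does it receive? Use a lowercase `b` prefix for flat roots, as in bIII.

D is the lowered form of scale degree 3 in B major (the diatonic degree 3 is D#). D–F#–A is a major chord — the form found in B minor, not the diatonic iii (D#m). Borrowed into B major it is written bIII.

bIII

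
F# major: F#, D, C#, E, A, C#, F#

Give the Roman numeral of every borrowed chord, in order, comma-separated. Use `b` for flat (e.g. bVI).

bVI, bVII, bIII

The diatonic triads in F# major are F#, G#m, A#m, B, C#, D#m, E#dim. F# and C# are both diatonic. D (D–F#–A) is not: scale degree 6 in F# major carries D#m (vi). In F# minor the chord on that degree is D, so here it functions as bVI, borrowed from the parallel minor. E (E–G#–B) doesn't fit — on degree 7 F# major would have E#dim (vii°). E is the degree-7 chord of F# minor, so it is the borrowed bVII. A (A–C#–E) doesn't fit — on degree 3 F# major would have A#m (iii). A is the degree-3 chord of F# minor, so it is the borrowed bIII.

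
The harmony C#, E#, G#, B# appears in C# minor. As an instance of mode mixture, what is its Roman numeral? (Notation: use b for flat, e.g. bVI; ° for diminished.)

The root C# is the diatonic 1st degree of C# minor; the borrowing shows in the chord quality. Diatonically C# minor has C#m (i) on that degree; C#–E#–G#–B# is instead the major-seventh chord native to C# major, so it takes the label Imaj7.

Imaj7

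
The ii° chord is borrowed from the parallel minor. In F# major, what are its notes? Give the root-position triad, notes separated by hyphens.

G#-B-D

The root, G#, is scale degree 2 — the same note in F# major and F# minor; only the chord quality changes. Building the diminished chord from the parallel minor on G#: G#–B–D.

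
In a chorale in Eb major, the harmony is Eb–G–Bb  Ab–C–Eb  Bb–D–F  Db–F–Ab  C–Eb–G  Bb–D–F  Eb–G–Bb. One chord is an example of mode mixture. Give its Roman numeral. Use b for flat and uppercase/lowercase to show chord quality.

In Eb major the diatonic chords are Eb, Fm, Gm, Ab, Bb, Cm, Ddim. Eb–G–Bb = Eb, Ab–C–Eb = Ab, Bb–D–F = Bb and C–Eb–G = Cm are all diatonic. Db–F–Ab doesn't fit — on degree 7 Eb major would have Ddim (vii°). Db is the degree-7 chord of Eb minor, so it is the borrowed bVII.

bVII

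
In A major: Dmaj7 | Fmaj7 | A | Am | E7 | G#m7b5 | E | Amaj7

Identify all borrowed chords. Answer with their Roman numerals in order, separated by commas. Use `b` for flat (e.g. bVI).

A major has the diatonic set A, Bm, C#m, D, E, F#m, G#dim. Of the given chords, Dmaj7, A, E7, G#m7b5, E and Amaj7 are diatonic. Fmaj7 (F–A–C–E) is not: scale degree 6 in A major carries F#m (vi). In A minor the chord on that degree is Fmaj7, so here it functions as bVImaj7, borrowed from the parallel minor. Am (A–C–E) doesn't fit — on degree 1 A major would have A (I). Am is the degree-1 chord of A minor, so it is the borrowed i.

bVImaj7, i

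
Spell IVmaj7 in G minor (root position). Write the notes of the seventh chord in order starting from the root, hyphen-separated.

IVmaj7 is built on scale degree 4, which is C in both G minor and its parallel. Building the major-seventh chord from the parallel major on C: C–E–G–B.

C-E-G-B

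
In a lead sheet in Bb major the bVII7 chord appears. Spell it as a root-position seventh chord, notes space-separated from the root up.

Scale degree 7 in Bb major is A. bVII7 uses the lowered form, Ab, taken from Bb minor. Stacking thirds in Bb minor on Ab gives Ab–C–Eb–Gb.

Ab C Eb Gb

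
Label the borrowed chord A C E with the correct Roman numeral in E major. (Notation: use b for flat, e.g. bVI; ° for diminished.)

iv

The root A is the diatonic 4th degree of E major; the borrowing shows in the chord quality. The diatonic chord on degree 4 would be A (IV), but A–C–E is the minor chord from E minor. As a borrowed chord it is labeled iv.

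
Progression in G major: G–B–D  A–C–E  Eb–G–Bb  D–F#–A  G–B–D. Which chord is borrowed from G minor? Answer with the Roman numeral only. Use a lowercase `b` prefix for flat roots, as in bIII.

In G major the diatonic chords are G, Am, Bm, C, D, Em, F#dim. Of the given chords, G–B–D = G, A–C–E = Am and D–F#–A = D are diatonic. Eb–G–Bb is not: scale degree 6 in G major carries Em (vi). In G minor the chord on that degree is Eb, so here it functions as bVI, borrowed from the parallel minor.

bVI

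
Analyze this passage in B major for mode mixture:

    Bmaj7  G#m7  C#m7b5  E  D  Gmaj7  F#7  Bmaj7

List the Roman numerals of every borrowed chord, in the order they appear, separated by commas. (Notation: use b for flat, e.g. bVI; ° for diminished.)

B major has the diatonic set B, C#m, D#m, E, F#, G#m, A#dim. Of the given chords, Bmaj7, G#m7, E and F#7 are diatonic. C#m7b5 (C#–E–G–B) doesn't fit — on degree 2 B major would have C#m (ii). C#m7b5 is the degree-2 chord of B minor, so it is the borrowed iiø7. D (D–F#–A) doesn't fit — on degree 3 B major would have D#m (iii). D is the degree-3 chord of B minor, so it is the borrowed bIII. Gmaj7 (G–B–D–F#) is not: scale degree 6 in B major carries G#m (vi). In B minor the chord on that degree is Gmaj7, so here it functions as bVImaj7, borrowed from the parallel minor.

iiø7, bIII, bVImaj7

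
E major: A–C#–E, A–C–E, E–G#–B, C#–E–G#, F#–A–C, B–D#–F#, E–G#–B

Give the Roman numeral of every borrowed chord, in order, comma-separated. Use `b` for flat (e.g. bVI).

In E major the diatonic chords are E, F#m, G#m, A, B, C#m, D#dim. A–C#–E = A, E–G#–B = E, C#–E–G# = C#m and B–D#–F# = B all belong to that set. A–C–E is not: scale degree 4 in E major carries A (IV). In E minor the chord on that degree is Am, so here it functions as iv, borrowed from the parallel minor. F#–A–C doesn't fit — on degree 2 E major would have F#m (ii). F#dim is the degree-2 chord of E minor, so it is the borrowed ii°.

iv, ii°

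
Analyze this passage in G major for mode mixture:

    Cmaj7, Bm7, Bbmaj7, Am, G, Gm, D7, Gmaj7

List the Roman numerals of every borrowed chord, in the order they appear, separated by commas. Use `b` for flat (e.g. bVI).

In G major the diatonic chords are G, Am, Bm, C, D, Em, F#dim. Cmaj7, Bm7, Am, G, D7 and Gmaj7 are all diatonic. But Bbmaj7 (Bb–D–F–A) is foreign: the diatonic iii on degree 3 is Bm, whereas Bbmaj7 comes from G minor. It is labeled bIIImaj7. Gm (G–Bb–D) is not: scale degree 1 in G major carries G (I). In G minor the chord on that degree is Gm, so here it functions as i, borrowed from the parallel minor.

bIIImaj7, i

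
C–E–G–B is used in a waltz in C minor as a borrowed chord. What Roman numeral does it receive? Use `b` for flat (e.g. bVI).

C is scale degree 1 in C minor. The diatonic chord on degree 1 would be Cm (i), but C–E–G–B is the major-seventh chord from C major. As a borrowed chord it is labeled Imaj7.

Imaj7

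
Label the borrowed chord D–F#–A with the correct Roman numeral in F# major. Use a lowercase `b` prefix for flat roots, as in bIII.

bVI

D is the lowered form of scale degree 6 in F# major (the diatonic degree 6 is D#). The diatonic chord on degree 6 would be D#m (vi), but D–F#–A is the major chord from F# minor. As a borrowed chord it is labeled bVI.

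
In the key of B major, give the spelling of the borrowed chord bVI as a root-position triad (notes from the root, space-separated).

G B D

Scale degree 6 in B major is G#. bVI uses the lowered form, G, taken from B minor. In B minor the chord on G is G–B–D.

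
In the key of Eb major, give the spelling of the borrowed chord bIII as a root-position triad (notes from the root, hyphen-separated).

Gb-Bb-Db

Scale degree 3 in Eb major is G. bIII uses the lowered form, Gb, taken from Eb minor. In Eb minor the chord on Gb is Gb–Bb–Db.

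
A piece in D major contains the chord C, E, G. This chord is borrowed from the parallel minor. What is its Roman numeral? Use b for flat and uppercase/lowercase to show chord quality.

bVII

C is the lowered form of scale degree 7 in D major (the diatonic degree 7 is C#). The diatonic chord on degree 7 would be C#dim (vii°), but C–E–G is the major chord from D minor. As a borrowed chord it is labeled bVII.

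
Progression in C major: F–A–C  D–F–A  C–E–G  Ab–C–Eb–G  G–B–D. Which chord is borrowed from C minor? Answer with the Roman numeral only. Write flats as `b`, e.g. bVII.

In C major the diatonic chords are C, Dm, Em, F, G, Am, Bdim. F–A–C = F, D–F–A = Dm, C–E–G = C and G–B–D = G all belong to that set. Ab–C–Eb–G is not: scale degree 6 in C major carries Am (vi). In C minor the chord on that degree is Abmaj7, so here it functions as bVImaj7, borrowed from the parallel minor.

bVImaj7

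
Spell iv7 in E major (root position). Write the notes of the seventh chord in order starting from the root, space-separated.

iv7 is built on scale degree 4, which is A in both E major and its parallel. Building the minor-seventh chord from the parallel minor on A: A–C–E–G.

A C E G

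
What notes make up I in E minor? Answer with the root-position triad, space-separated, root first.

I is built on scale degree 1, which is E in both E minor and its parallel. Building the major chord from the parallel major on E: E–G#–B.

E G# B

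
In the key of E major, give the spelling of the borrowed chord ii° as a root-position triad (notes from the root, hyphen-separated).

The root, F#, is scale degree 2 — the same note in E major and E minor; only the chord quality changes. Building the diminished chord from the parallel minor on F#: F#–A–C.

F#-A-C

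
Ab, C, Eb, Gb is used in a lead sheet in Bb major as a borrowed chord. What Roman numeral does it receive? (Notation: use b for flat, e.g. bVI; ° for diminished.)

The root Ab is the lowered 7th scale degree — diatonically Bb major has A there. Ab–C–Eb–Gb is a dominant-seventh chord — the form found in Bb minor, not the diatonic vii° (Adim). Borrowed into Bb major it is written bVII7.

bVII7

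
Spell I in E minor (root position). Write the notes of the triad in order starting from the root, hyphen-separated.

E-G#-B

I is built on scale degree 1, which is E in both E minor and its parallel. Stacking thirds in E major on E gives E–G#–B.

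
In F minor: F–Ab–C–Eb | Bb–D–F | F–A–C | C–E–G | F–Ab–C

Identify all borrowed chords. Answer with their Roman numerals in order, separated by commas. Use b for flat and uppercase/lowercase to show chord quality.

The diatonic triads in F minor (with V from harmonic minor) are Fm, Gdim, Ab, Bbm, C, Db, Eb. Of the given chords, F–Ab–C–Eb = Fm7, C–E–G = C and F–Ab–C = Fm are diatonic. Bb–D–F is not: scale degree 4 in F minor carries Bbm (iv). In F major the chord on that degree is Bb, so here it functions as IV, borrowed from the parallel major. F–A–C is not: scale degree 1 in F minor carries Fm (i). In F major the chord on that degree is F, so here it functions as I, borrowed from the parallel major.

IV, I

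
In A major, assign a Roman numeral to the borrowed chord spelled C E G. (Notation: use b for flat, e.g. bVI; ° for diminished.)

bIII

The root C is the lowered 3rd scale degree — diatonically A major has C# there. Diatonically A major has C#m (iii) on that degree; C–E–G is instead the major chord native to A minor, so it takes the label bIII.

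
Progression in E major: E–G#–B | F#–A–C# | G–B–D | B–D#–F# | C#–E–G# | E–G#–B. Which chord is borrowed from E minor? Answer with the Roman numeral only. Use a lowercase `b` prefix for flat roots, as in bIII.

bIII

E major has the diatonic set E, F#m, G#m, A, B, C#m, D#dim. Of the given chords, E–G#–B = E, F#–A–C# = F#m, B–D#–F# = B and C#–E–G# = C#m are diatonic. G–B–D is not: scale degree 3 in E major carries G#m (iii). In E minor the chord on that degree is G, so here it functions as bIII, borrowed from the parallel minor.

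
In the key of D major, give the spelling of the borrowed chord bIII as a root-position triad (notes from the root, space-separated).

The root of bIII is the lowered 3rd degree: F# becomes F. Stacking thirds in D minor on F gives F–A–C.

F A C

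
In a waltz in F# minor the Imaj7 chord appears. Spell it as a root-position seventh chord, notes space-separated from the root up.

The root, F#, is scale degree 1 — the same note in F# minor and F# major; only the chord quality changes. Building the major-seventh chord from the parallel major on F#: F#–A#–C#–E#.

F# A# C# E#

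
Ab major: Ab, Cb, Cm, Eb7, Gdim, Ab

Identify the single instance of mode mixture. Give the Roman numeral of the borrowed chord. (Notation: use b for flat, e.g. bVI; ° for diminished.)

The diatonic triads in Ab major are Ab, Bbm, Cm, Db, Eb, Fm, Gdim. Of the given chords, Ab, Cm, Eb7 and Gdim are diatonic. But Cb (Cb–Eb–Gb) is foreign: the diatonic iii on degree 3 is Cm, whereas Cb comes from Ab minor. It is labeled bIII.

bIII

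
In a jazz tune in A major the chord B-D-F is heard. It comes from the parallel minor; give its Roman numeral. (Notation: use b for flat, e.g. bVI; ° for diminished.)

B is scale degree 2 in A major. The diatonic chord on degree 2 would be Bm (ii), but B–D–F is the diminished chord from A minor. As a borrowed chord it is labeled ii°.

ii°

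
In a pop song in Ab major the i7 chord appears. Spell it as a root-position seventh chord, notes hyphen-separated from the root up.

i7 is built on scale degree 1, which is Ab in both Ab major and its parallel. Building the minor-seventh chord from the parallel minor on Ab: Ab–Cb–Eb–Gb.

Ab-Cb-Eb-Gb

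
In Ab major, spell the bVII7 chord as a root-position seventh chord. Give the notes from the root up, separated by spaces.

Scale degree 7 in Ab major is G. bVII7 uses the lowered form, Gb, taken from Ab minor. Building the dominant-seventh chord from the parallel minor on Gb: Gb–Bb–Db–Fb.

Gb Bb Db Fb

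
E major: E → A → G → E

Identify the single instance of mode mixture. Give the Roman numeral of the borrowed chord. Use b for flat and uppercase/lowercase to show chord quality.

bIII

In E major the diatonic chords are E, F#m, G#m, A, B, C#m, D#dim. Of the given chords, E and A are diatonic. G (G–B–D) doesn't fit — on degree 3 E major would have G#m (iii). G is the degree-3 chord of E minor, so it is the borrowed bIII.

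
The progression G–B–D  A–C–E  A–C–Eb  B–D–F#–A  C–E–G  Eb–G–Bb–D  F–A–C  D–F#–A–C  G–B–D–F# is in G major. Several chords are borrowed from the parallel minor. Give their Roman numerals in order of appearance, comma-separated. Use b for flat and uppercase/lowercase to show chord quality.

In G major the diatonic chords are G, Am, Bm, C, D, Em, F#dim. G–B–D = G, A–C–E = Am, B–D–F#–A = Bm7, C–E–G = C, D–F#–A–C = D7 and G–B–D–F# = Gmaj7 are all diatonic. A–C–Eb is not: scale degree 2 in G major carries Am (ii). In G minor the chord on that degree is Adim, so here it functions as ii°, borrowed from the parallel minor. Eb–G–Bb–D doesn't fit — on degree 6 G major would have Em (vi). Ebmaj7 is the degree-6 chord of G minor, so it is the borrowed bVImaj7. F–A–C doesn't fit — on degree 7 G major would have F#dim (vii°). F is the degree-7 chord of G minor, so it is the borrowed bVII.

ii°, bVImaj7, bVII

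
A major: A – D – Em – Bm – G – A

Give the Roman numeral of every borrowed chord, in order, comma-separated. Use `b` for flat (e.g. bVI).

The diatonic triads in A major are A, Bm, C#m, D, E, F#m, G#dim. A, D and Bm all belong to that set. Em (E–G–B) is not: scale degree 5 in A major carries E (V). In A minor the chord on that degree is Em, so here it functions as v, borrowed from the parallel minor. G (G–B–D) doesn't fit — on degree 7 A major would have G#dim (vii°). G is the degree-7 chord of A minor, so it is the borrowed bVII.

v, bVII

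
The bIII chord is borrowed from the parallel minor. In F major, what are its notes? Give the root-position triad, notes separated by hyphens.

Ab-C-Eb

bIII is built on the lowered scale degree 3. In F major degree 3 is A; lowered it becomes Ab. Building the major chord from the parallel minor on Ab: Ab–C–Eb.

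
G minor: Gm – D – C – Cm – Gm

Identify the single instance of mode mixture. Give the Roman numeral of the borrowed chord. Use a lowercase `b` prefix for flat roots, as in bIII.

IV

G minor has the diatonic set Gm, Adim, Bb, Cm, D, Eb, F (with V from harmonic minor). Gm, D and Cm all belong to that set. But C (C–E–G) is foreign: the diatonic iv on degree 4 is Cm, whereas C comes from G major. It is labeled IV.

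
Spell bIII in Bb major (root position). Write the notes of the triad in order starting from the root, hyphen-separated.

Db-F-Ab

Scale degree 3 in Bb major is D. bIII uses the lowered form, Db, taken from Bb minor. In Bb minor the chord on Db is Db–F–Ab.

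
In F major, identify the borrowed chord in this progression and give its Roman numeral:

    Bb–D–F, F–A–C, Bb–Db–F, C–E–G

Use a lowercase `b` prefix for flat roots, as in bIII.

The diatonic triads in F major are F, Gm, Am, Bb, C, Dm, Edim. Bb–D–F = Bb, F–A–C = F and C–E–G = C are all diatonic. Bb–Db–F doesn't fit — on degree 4 F major would have Bb (IV). Bbm is the degree-4 chord of F minor, so it is the borrowed iv.

iv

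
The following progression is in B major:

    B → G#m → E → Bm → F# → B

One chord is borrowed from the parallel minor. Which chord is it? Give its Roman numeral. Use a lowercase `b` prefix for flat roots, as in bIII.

B major has the diatonic set B, C#m, D#m, E, F#, G#m, A#dim. Of the given chords, B, G#m, E and F# are diatonic. Bm (B–D–F#) is not: scale degree 1 in B major carries B (I). In B minor the chord on that degree is Bm, so here it functions as i, borrowed from the parallel minor.

i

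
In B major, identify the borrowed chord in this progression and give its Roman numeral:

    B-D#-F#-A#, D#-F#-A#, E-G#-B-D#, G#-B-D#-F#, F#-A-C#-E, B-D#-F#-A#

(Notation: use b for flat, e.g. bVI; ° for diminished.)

The diatonic triads in B major are B, C#m, D#m, E, F#, G#m, A#dim. B–D#–F#–A# = Bmaj7, D#–F#–A# = D#m, E–G#–B–D# = Emaj7 and G#–B–D#–F# = G#m7 are all diatonic. F#–A–C#–E doesn't fit — on degree 5 B major would have F# (V). F#m7 is the degree-5 chord of B minor, so it is the borrowed v7.

v7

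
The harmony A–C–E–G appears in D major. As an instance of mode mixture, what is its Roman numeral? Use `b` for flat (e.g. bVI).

The root A is the diatonic 5th degree of D major; the borrowing shows in the chord quality. Diatonically D major has A (V) on that degree; A–C–E–G is instead the minor-seventh chord native to D minor, so it takes the label v7.

v7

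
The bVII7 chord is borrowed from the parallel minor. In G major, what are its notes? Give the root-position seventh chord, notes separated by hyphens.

The root of bVII7 is the lowered 7th degree: F# becomes F. Building the dominant-seventh chord from the parallel minor on F: F–A–C–Eb.

F-A-C-Eb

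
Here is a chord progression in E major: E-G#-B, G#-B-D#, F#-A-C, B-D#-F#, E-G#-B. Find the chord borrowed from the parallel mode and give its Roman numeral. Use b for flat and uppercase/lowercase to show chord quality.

ii°

E major has the diatonic set E, F#m, G#m, A, B, C#m, D#dim. Of the given chords, E–G#–B = E, G#–B–D# = G#m and B–D#–F# = B are diatonic. F#–A–C is not: scale degree 2 in E major carries F#m (ii). In E minor the chord on that degree is F#dim, so here it functions as ii°, borrowed from the parallel minor.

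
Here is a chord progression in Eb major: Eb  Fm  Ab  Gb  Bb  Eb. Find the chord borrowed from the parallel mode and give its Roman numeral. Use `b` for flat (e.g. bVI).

bIII

In Eb major the diatonic chords are Eb, Fm, Gm, Ab, Bb, Cm, Ddim. Eb, Fm, Ab and Bb are all diatonic. Gb (Gb–Bb–Db) doesn't fit — on degree 3 Eb major would have Gm (iii). Gb is the degree-3 chord of Eb minor, so it is the borrowed bIII.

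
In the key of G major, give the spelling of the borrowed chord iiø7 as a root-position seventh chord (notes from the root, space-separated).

A C Eb G

The root, A, is scale degree 2 — the same note in G major and G minor; only the chord quality changes. Stacking thirds in G minor on A gives A–C–Eb–G.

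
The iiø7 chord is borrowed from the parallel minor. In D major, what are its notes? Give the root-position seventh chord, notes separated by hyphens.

E-G-Bb-D

The root, E, is scale degree 2 — the same note in D major and D minor; only the chord quality changes. Stacking thirds in D minor on E gives E–G–Bb–D.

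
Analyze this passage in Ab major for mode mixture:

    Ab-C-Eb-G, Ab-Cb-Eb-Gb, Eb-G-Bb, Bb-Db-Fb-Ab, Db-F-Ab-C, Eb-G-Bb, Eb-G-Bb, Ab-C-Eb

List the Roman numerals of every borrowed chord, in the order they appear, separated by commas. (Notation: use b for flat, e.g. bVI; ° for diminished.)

The diatonic triads in Ab major are Ab, Bbm, Cm, Db, Eb, Fm, Gdim. Ab–C–Eb–G = Abmaj7, Eb–G–Bb = Eb, Db–F–Ab–C = Dbmaj7 and Ab–C–Eb = Ab are all diatonic. Ab–Cb–Eb–Gb doesn't fit — on degree 1 Ab major would have Ab (I). Abm7 is the degree-1 chord of Ab minor, so it is the borrowed i7. Bb–Db–Fb–Ab doesn't fit — on degree 2 Ab major would have Bbm (ii). Bbm7b5 is the degree-2 chord of Ab minor, so it is the borrowed iiø7.

i7, iiø7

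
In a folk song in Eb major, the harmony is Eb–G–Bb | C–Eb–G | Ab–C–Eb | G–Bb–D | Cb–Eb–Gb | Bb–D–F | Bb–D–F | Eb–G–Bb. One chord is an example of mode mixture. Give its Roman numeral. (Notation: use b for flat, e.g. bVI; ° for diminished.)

bVI

Eb major has the diatonic set Eb, Fm, Gm, Ab, Bb, Cm, Ddim. Of the given chords, Eb–G–Bb = Eb, C–Eb–G = Cm, Ab–C–Eb = Ab, G–Bb–D = Gm and Bb–D–F = Bb are diatonic. Cb–Eb–Gb doesn't fit — on degree 6 Eb major would have Cm (vi). Cb is the degree-6 chord of Eb minor, so it is the borrowed bVI.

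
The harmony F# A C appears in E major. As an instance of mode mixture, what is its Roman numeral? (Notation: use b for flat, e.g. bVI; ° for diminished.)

ii°

F# is scale degree 2 in E major. The diatonic chord on degree 2 would be F#m (ii), but F#–A–C is the diminished chord from E minor. As a borrowed chord it is labeled ii°.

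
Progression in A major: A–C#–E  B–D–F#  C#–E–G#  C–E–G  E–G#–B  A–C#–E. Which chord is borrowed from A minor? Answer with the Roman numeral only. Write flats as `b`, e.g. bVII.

A major has the diatonic set A, Bm, C#m, D, E, F#m, G#dim. Of the given chords, A–C#–E = A, B–D–F# = Bm, C#–E–G# = C#m and E–G#–B = E are diatonic. But C–E–G is foreign: the diatonic iii on degree 3 is C#m, whereas C comes from A minor. It is labeled bIII.

bIII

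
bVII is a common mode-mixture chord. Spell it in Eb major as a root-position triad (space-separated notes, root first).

The root of bVII is the lowered 7th degree: D becomes Db. In Eb minor the chord on Db is Db–F–Ab.

Db F Ab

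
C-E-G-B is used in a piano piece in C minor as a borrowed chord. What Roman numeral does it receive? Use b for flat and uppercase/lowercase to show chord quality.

Imaj7

The root C is the diatonic 1st degree of C minor; the borrowing shows in the chord quality. The diatonic chord on degree 1 would be Cm (i), but C–E–G–B is the major-seventh chord from C major. As a borrowed chord it is labeled Imaj7.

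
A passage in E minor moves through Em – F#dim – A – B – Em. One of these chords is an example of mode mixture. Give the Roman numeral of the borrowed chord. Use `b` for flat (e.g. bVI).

IV

In E minor (with V from harmonic minor) the diatonic chords are Em, F#dim, G, Am, B, C, D. Of the given chords, Em, F#dim and B are diatonic. A (A–C#–E) doesn't fit — on degree 4 E minor would have Am (iv). A is the degree-4 chord of E major, so it is the borrowed IV.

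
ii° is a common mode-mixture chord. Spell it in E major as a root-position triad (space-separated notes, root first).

The root, F#, is scale degree 2 — the same note in E major and E minor; only the chord quality changes. Stacking thirds in E minor on F# gives F#–A–C.

F# A C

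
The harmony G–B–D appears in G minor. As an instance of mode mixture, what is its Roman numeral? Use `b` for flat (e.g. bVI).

The root G is the diatonic 1st degree of G minor; the borrowing shows in the chord quality. The diatonic chord on degree 1 would be Gm (i), but G–B–D is the major chord from G major. As a borrowed chord it is labeled I.

I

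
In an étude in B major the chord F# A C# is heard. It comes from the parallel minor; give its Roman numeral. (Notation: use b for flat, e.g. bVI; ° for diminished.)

v

F# is scale degree 5 in B major. The diatonic chord on degree 5 would be F# (V), but F#–A–C# is the minor chord from B minor. As a borrowed chord it is labeled v.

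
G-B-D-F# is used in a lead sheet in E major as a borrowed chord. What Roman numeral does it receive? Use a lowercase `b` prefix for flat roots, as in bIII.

In E major scale degree 3 is G#; G is its lowered form, from E minor. The diatonic chord on degree 3 would be G#m (iii), but G–B–D–F# is the major-seventh chord from E minor. As a borrowed chord it is labeled bIIImaj7.

bIIImaj7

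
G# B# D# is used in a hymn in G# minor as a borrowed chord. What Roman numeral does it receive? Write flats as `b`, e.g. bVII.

I

G# is scale degree 1 in G# minor. The diatonic chord on degree 1 would be G#m (i), but G#–B#–D# is the major chord from G# major. As a borrowed chord it is labeled I.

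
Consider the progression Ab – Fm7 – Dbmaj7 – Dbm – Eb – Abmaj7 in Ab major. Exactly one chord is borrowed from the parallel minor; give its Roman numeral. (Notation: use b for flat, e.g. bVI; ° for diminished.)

iv

The diatonic triads in Ab major are Ab, Bbm, Cm, Db, Eb, Fm, Gdim. Of the given chords, Ab, Fm7, Dbmaj7, Eb and Abmaj7 are diatonic. Dbm (Db–Fb–Ab) is not: scale degree 4 in Ab major carries Db (IV). In Ab minor the chord on that degree is Dbm, so here it functions as iv, borrowed from the parallel minor.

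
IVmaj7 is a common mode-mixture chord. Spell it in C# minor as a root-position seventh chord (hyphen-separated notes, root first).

The root, F#, is scale degree 4 — the same note in C# minor and C# major; only the chord quality changes. Building the major-seventh chord from the parallel major on F#: F#–A#–C#–E#.

F#-A#-C#-E#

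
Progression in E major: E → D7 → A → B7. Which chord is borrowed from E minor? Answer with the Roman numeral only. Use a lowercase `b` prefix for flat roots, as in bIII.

bVII7

E major has the diatonic set E, F#m, G#m, A, B, C#m, D#dim. E, A and B7 all belong to that set. D7 (D–F#–A–C) doesn't fit — on degree 7 E major would have D#dim (vii°). D7 is the degree-7 chord of E minor, so it is the borrowed bVII7.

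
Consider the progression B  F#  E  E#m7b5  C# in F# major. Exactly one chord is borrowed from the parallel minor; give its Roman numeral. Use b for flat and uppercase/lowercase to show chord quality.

bVII

The diatonic triads in F# major are F#, G#m, A#m, B, C#, D#m, E#dim. B, F#, E#m7b5 and C# all belong to that set. E (E–G#–B) doesn't fit — on degree 7 F# major would have E#dim (vii°). E is the degree-7 chord of F# minor, so it is the borrowed bVII.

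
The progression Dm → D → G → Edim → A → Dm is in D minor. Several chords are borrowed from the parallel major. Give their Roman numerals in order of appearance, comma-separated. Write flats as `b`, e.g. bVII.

I, IV

D minor has the diatonic set Dm, Edim, F, Gm, A, Bb, C (with V from harmonic minor). Dm, Edim and A are all diatonic. D (D–F#–A) is not: scale degree 1 in D minor carries Dm (i). In D major the chord on that degree is D, so here it functions as I, borrowed from the parallel major. But G (G–B–D) is foreign: the diatonic iv on degree 4 is Gm, whereas G comes from D major. It is labeled IV.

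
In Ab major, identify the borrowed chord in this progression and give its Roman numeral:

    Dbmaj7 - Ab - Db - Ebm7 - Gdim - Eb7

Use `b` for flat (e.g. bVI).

In Ab major the diatonic chords are Ab, Bbm, Cm, Db, Eb, Fm, Gdim. Dbmaj7, Ab, Db, Gdim and Eb7 are all diatonic. Ebm7 (Eb–Gb–Bb–Db) is not: scale degree 5 in Ab major carries Eb (V). In Ab minor the chord on that degree is Ebm7, so here it functions as v7, borrowed from the parallel minor.

v7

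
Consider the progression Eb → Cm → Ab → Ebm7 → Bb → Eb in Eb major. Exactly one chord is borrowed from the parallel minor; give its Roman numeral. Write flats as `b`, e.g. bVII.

i7

Eb major has the diatonic set Eb, Fm, Gm, Ab, Bb, Cm, Ddim. Eb, Cm, Ab and Bb all belong to that set. But Ebm7 (Eb–Gb–Bb–Db) is foreign: the diatonic I on degree 1 is Eb, whereas Ebm7 comes from Eb minor. It is labeled i7.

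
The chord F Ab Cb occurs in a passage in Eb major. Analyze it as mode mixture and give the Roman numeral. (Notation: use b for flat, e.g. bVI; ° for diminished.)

F is scale degree 2 in Eb major. The diatonic chord on degree 2 would be Fm (ii), but F–Ab–Cb is the diminished chord from Eb minor. As a borrowed chord it is labeled ii°.

ii°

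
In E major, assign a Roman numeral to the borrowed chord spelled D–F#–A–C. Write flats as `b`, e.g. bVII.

In E major scale degree 7 is D#; D is its lowered form, from E minor. D–F#–A–C is a dominant-seventh chord — the form found in E minor, not the diatonic vii° (D#dim). Borrowed into E major it is written bVII7.

bVII7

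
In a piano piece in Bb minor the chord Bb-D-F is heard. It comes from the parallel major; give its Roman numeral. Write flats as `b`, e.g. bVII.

The root Bb is the diatonic 1st degree of Bb minor; the borrowing shows in the chord quality. Diatonically Bb minor has Bbm (i) on that degree; Bb–D–F is instead the major chord native to Bb major, so it takes the label I.

I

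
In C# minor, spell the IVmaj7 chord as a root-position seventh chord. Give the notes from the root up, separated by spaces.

F# A# C# E#

The root, F#, is scale degree 4 — the same note in C# minor and C# major; only the chord quality changes. In C# major the chord on F# is F#–A#–C#–E#.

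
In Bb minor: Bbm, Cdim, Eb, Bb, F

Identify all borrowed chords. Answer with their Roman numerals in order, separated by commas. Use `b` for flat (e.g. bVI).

IV, I

Bb minor has the diatonic set Bbm, Cdim, Db, Ebm, F, Gb, Ab (with V from harmonic minor). Bbm, Cdim and F are all diatonic. Eb (Eb–G–Bb) doesn't fit — on degree 4 Bb minor would have Ebm (iv). Eb is the degree-4 chord of Bb major, so it is the borrowed IV. Bb (Bb–D–F) doesn't fit — on degree 1 Bb minor would have Bbm (i). Bb is the degree-1 chord of Bb major, so it is the borrowed I.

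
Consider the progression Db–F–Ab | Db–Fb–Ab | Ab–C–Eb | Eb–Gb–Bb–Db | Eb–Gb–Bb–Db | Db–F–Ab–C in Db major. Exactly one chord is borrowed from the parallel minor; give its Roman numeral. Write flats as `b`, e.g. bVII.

Db major has the diatonic set Db, Ebm, Fm, Gb, Ab, Bbm, Cdim. Db–F–Ab = Db, Ab–C–Eb = Ab, Eb–Gb–Bb–Db = Ebm7 and Db–F–Ab–C = Dbmaj7 all belong to that set. But Db–Fb–Ab is foreign: the diatonic I on degree 1 is Db, whereas Dbm comes from Db minor. It is labeled i.

i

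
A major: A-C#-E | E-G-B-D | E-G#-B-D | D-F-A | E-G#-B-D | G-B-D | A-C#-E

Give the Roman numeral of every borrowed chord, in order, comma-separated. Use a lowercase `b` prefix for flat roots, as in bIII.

v7, iv, bVII

In A major the diatonic chords are A, Bm, C#m, D, E, F#m, G#dim. A–C#–E = A and E–G#–B–D = E7 both belong to that set. But E–G–B–D is foreign: the diatonic V on degree 5 is E, whereas Em7 comes from A minor. It is labeled v7. But D–F–A is foreign: the diatonic IV on degree 4 is D, whereas Dm comes from A minor. It is labeled iv. G–B–D doesn't fit — on degree 7 A major would have G#dim (vii°). G is the degree-7 chord of A minor, so it is the borrowed bVII.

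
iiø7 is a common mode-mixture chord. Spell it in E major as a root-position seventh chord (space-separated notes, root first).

iiø7 is built on scale degree 2, which is F# in both E major and its parallel. In E minor the chord on F# is F#–A–C–E.

F# A C E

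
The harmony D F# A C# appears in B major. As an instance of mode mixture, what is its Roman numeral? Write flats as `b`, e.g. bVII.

bIIImaj7

D is the lowered form of scale degree 3 in B major (the diatonic degree 3 is D#). The diatonic chord on degree 3 would be D#m (iii), but D–F#–A–C# is the major-seventh chord from B minor. As a borrowed chord it is labeled bIIImaj7.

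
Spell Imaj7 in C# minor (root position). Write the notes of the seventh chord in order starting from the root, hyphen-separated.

C#-E#-G#-B#

Imaj7 is built on scale degree 1, which is C# in both C# minor and its parallel. In C# major the chord on C# is C#–E#–G#–B#.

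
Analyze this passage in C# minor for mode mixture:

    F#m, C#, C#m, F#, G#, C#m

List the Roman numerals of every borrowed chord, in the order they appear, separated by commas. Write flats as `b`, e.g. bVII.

C# minor has the diatonic set C#m, D#dim, E, F#m, G#, A, B (with V from harmonic minor). F#m, C#m and G# all belong to that set. C# (C#–E#–G#) is not: scale degree 1 in C# minor carries C#m (i). In C# major the chord on that degree is C#, so here it functions as I, borrowed from the parallel major. But F# (F#–A#–C#) is foreign: the diatonic iv on degree 4 is F#m, whereas F# comes from C# major. It is labeled IV.

I, IV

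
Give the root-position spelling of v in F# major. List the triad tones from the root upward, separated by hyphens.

C#-E-G#

The root, C#, is scale degree 5 — the same note in F# major and F# minor; only the chord quality changes. In F# minor the chord on C# is C#–E–G#.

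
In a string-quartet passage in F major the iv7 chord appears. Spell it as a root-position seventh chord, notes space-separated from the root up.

Bb Db F Ab

iv7 is built on scale degree 4, which is Bb in both F major and its parallel. Building the minor-seventh chord from the parallel minor on Bb: Bb–Db–F–Ab.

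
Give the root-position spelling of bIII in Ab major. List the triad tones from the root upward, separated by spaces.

Cb Eb Gb

bIII is built on the lowered scale degree 3. In Ab major degree 3 is C; lowered it becomes Cb. Stacking thirds in Ab minor on Cb gives Cb–Eb–Gb.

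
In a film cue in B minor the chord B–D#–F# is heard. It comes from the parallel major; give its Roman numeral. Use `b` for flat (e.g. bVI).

I

B is scale degree 1 in B minor. The diatonic chord on degree 1 would be Bm (i), but B–D#–F# is the major chord from B major. As a borrowed chord it is labeled I.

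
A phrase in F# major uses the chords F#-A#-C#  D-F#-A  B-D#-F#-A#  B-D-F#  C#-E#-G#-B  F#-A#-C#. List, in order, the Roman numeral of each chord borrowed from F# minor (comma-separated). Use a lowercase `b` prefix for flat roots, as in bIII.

F# major has the diatonic set F#, G#m, A#m, B, C#, D#m, E#dim. F#–A#–C# = F#, B–D#–F#–A# = Bmaj7 and C#–E#–G#–B = C#7 are all diatonic. D–F#–A doesn't fit — on degree 6 F# major would have D#m (vi). D is the degree-6 chord of F# minor, so it is the borrowed bVI. B–D–F# doesn't fit — on degree 4 F# major would have B (IV). Bm is the degree-4 chord of F# minor, so it is the borrowed iv.

bVI, iv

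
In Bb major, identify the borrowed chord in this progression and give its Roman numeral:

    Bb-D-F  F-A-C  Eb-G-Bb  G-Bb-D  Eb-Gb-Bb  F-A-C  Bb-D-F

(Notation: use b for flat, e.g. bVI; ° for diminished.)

The diatonic triads in Bb major are Bb, Cm, Dm, Eb, F, Gm, Adim. Bb–D–F = Bb, F–A–C = F, Eb–G–Bb = Eb and G–Bb–D = Gm all belong to that set. Eb–Gb–Bb is not: scale degree 4 in Bb major carries Eb (IV). In Bb minor the chord on that degree is Ebm, so here it functions as iv, borrowed from the parallel minor.

iv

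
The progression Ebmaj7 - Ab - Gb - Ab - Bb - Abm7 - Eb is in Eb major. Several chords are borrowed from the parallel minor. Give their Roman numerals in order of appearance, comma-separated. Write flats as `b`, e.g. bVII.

bIII, iv7

In Eb major the diatonic chords are Eb, Fm, Gm, Ab, Bb, Cm, Ddim. Ebmaj7, Ab, Bb and Eb all belong to that set. Gb (Gb–Bb–Db) is not: scale degree 3 in Eb major carries Gm (iii). In Eb minor the chord on that degree is Gb, so here it functions as bIII, borrowed from the parallel minor. But Abm7 (Ab–Cb–Eb–Gb) is foreign: the diatonic IV on degree 4 is Ab, whereas Abm7 comes from Eb minor. It is labeled iv7.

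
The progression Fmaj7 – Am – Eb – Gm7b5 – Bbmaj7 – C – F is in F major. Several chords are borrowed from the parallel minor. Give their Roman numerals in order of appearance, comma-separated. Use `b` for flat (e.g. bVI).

F major has the diatonic set F, Gm, Am, Bb, C, Dm, Edim. Fmaj7, Am, Bbmaj7, C and F are all diatonic. But Eb (Eb–G–Bb) is foreign: the diatonic vii° on degree 7 is Edim, whereas Eb comes from F minor. It is labeled bVII. But Gm7b5 (G–Bb–Db–F) is foreign: the diatonic ii on degree 2 is Gm, whereas Gm7b5 comes from F minor. It is labeled iiø7.

bVII, iiø7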